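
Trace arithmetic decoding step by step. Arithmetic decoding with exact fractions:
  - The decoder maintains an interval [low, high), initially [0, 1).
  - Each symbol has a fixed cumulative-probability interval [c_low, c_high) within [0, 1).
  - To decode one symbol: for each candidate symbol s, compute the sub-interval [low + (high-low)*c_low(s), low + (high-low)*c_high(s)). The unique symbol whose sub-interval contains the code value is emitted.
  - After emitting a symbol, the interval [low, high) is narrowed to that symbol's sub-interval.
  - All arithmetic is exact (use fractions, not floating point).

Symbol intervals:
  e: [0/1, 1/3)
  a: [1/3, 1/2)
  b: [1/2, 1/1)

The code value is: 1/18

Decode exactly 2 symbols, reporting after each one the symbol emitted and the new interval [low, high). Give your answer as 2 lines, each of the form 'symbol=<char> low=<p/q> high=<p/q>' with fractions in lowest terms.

Step 1: interval [0/1, 1/1), width = 1/1 - 0/1 = 1/1
  'e': [0/1 + 1/1*0/1, 0/1 + 1/1*1/3) = [0/1, 1/3) <- contains code 1/18
  'a': [0/1 + 1/1*1/3, 0/1 + 1/1*1/2) = [1/3, 1/2)
  'b': [0/1 + 1/1*1/2, 0/1 + 1/1*1/1) = [1/2, 1/1)
  emit 'e', narrow to [0/1, 1/3)
Step 2: interval [0/1, 1/3), width = 1/3 - 0/1 = 1/3
  'e': [0/1 + 1/3*0/1, 0/1 + 1/3*1/3) = [0/1, 1/9) <- contains code 1/18
  'a': [0/1 + 1/3*1/3, 0/1 + 1/3*1/2) = [1/9, 1/6)
  'b': [0/1 + 1/3*1/2, 0/1 + 1/3*1/1) = [1/6, 1/3)
  emit 'e', narrow to [0/1, 1/9)

Answer: symbol=e low=0/1 high=1/3
symbol=e low=0/1 high=1/9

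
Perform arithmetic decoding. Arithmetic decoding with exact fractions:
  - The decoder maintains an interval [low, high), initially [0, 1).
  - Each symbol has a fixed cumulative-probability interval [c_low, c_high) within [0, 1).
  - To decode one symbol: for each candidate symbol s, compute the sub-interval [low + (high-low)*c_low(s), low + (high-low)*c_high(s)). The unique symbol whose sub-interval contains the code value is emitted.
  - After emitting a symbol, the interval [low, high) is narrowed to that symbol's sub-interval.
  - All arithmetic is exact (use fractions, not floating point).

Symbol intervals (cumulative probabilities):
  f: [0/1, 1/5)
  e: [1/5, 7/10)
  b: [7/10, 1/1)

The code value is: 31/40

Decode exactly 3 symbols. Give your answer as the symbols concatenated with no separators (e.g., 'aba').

Answer: bef

Derivation:
Step 1: interval [0/1, 1/1), width = 1/1 - 0/1 = 1/1
  'f': [0/1 + 1/1*0/1, 0/1 + 1/1*1/5) = [0/1, 1/5)
  'e': [0/1 + 1/1*1/5, 0/1 + 1/1*7/10) = [1/5, 7/10)
  'b': [0/1 + 1/1*7/10, 0/1 + 1/1*1/1) = [7/10, 1/1) <- contains code 31/40
  emit 'b', narrow to [7/10, 1/1)
Step 2: interval [7/10, 1/1), width = 1/1 - 7/10 = 3/10
  'f': [7/10 + 3/10*0/1, 7/10 + 3/10*1/5) = [7/10, 19/25)
  'e': [7/10 + 3/10*1/5, 7/10 + 3/10*7/10) = [19/25, 91/100) <- contains code 31/40
  'b': [7/10 + 3/10*7/10, 7/10 + 3/10*1/1) = [91/100, 1/1)
  emit 'e', narrow to [19/25, 91/100)
Step 3: interval [19/25, 91/100), width = 91/100 - 19/25 = 3/20
  'f': [19/25 + 3/20*0/1, 19/25 + 3/20*1/5) = [19/25, 79/100) <- contains code 31/40
  'e': [19/25 + 3/20*1/5, 19/25 + 3/20*7/10) = [79/100, 173/200)
  'b': [19/25 + 3/20*7/10, 19/25 + 3/20*1/1) = [173/200, 91/100)
  emit 'f', narrow to [19/25, 79/100)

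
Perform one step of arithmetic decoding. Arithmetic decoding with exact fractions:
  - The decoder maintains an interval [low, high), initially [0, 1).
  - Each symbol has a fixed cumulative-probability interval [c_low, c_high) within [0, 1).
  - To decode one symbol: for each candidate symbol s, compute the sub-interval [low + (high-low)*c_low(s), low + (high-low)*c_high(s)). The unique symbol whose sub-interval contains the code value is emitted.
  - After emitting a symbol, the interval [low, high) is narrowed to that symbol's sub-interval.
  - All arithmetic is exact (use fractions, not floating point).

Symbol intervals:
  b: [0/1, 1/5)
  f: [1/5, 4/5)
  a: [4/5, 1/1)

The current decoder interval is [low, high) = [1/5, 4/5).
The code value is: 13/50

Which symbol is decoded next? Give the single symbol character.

Answer: b

Derivation:
Interval width = high − low = 4/5 − 1/5 = 3/5
Scaled code = (code − low) / width = (13/50 − 1/5) / 3/5 = 1/10
  b: [0/1, 1/5) ← scaled code falls here ✓
  f: [1/5, 4/5) 
  a: [4/5, 1/1) 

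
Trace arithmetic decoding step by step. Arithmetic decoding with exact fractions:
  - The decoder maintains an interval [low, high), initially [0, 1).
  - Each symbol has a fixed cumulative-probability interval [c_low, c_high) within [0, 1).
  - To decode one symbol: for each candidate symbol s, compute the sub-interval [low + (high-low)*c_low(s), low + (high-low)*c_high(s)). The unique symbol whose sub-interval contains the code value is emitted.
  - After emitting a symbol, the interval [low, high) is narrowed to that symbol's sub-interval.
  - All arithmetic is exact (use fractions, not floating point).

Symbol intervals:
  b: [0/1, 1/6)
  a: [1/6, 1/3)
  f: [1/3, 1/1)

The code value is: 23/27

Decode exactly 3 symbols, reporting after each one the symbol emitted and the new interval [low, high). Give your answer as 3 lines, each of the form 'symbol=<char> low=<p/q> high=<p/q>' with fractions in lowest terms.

Step 1: interval [0/1, 1/1), width = 1/1 - 0/1 = 1/1
  'b': [0/1 + 1/1*0/1, 0/1 + 1/1*1/6) = [0/1, 1/6)
  'a': [0/1 + 1/1*1/6, 0/1 + 1/1*1/3) = [1/6, 1/3)
  'f': [0/1 + 1/1*1/3, 0/1 + 1/1*1/1) = [1/3, 1/1) <- contains code 23/27
  emit 'f', narrow to [1/3, 1/1)
Step 2: interval [1/3, 1/1), width = 1/1 - 1/3 = 2/3
  'b': [1/3 + 2/3*0/1, 1/3 + 2/3*1/6) = [1/3, 4/9)
  'a': [1/3 + 2/3*1/6, 1/3 + 2/3*1/3) = [4/9, 5/9)
  'f': [1/3 + 2/3*1/3, 1/3 + 2/3*1/1) = [5/9, 1/1) <- contains code 23/27
  emit 'f', narrow to [5/9, 1/1)
Step 3: interval [5/9, 1/1), width = 1/1 - 5/9 = 4/9
  'b': [5/9 + 4/9*0/1, 5/9 + 4/9*1/6) = [5/9, 17/27)
  'a': [5/9 + 4/9*1/6, 5/9 + 4/9*1/3) = [17/27, 19/27)
  'f': [5/9 + 4/9*1/3, 5/9 + 4/9*1/1) = [19/27, 1/1) <- contains code 23/27
  emit 'f', narrow to [19/27, 1/1)

Answer: symbol=f low=1/3 high=1/1
symbol=f low=5/9 high=1/1
symbol=f low=19/27 high=1/1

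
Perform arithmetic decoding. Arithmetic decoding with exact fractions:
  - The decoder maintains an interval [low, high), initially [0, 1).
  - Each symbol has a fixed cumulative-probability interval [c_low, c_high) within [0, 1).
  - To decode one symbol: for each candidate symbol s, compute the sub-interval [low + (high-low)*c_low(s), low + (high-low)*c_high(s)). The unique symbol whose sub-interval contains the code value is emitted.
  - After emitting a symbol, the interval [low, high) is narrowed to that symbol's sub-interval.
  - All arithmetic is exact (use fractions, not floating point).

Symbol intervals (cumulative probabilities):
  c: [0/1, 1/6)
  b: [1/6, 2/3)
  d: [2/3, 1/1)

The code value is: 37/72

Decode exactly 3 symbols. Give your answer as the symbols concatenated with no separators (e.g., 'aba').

Answer: bdc

Derivation:
Step 1: interval [0/1, 1/1), width = 1/1 - 0/1 = 1/1
  'c': [0/1 + 1/1*0/1, 0/1 + 1/1*1/6) = [0/1, 1/6)
  'b': [0/1 + 1/1*1/6, 0/1 + 1/1*2/3) = [1/6, 2/3) <- contains code 37/72
  'd': [0/1 + 1/1*2/3, 0/1 + 1/1*1/1) = [2/3, 1/1)
  emit 'b', narrow to [1/6, 2/3)
Step 2: interval [1/6, 2/3), width = 2/3 - 1/6 = 1/2
  'c': [1/6 + 1/2*0/1, 1/6 + 1/2*1/6) = [1/6, 1/4)
  'b': [1/6 + 1/2*1/6, 1/6 + 1/2*2/3) = [1/4, 1/2)
  'd': [1/6 + 1/2*2/3, 1/6 + 1/2*1/1) = [1/2, 2/3) <- contains code 37/72
  emit 'd', narrow to [1/2, 2/3)
Step 3: interval [1/2, 2/3), width = 2/3 - 1/2 = 1/6
  'c': [1/2 + 1/6*0/1, 1/2 + 1/6*1/6) = [1/2, 19/36) <- contains code 37/72
  'b': [1/2 + 1/6*1/6, 1/2 + 1/6*2/3) = [19/36, 11/18)
  'd': [1/2 + 1/6*2/3, 1/2 + 1/6*1/1) = [11/18, 2/3)
  emit 'c', narrow to [1/2, 19/36)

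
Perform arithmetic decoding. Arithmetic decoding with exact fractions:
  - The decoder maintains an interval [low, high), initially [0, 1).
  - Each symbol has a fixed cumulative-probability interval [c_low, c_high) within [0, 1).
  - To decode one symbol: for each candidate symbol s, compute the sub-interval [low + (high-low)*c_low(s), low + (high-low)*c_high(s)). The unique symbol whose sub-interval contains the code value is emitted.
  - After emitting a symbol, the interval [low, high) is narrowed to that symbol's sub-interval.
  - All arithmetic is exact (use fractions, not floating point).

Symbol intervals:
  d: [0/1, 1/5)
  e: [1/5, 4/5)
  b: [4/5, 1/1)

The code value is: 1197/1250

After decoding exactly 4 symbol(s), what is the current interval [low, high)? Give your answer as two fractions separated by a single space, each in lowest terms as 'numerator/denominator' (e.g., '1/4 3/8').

Step 1: interval [0/1, 1/1), width = 1/1 - 0/1 = 1/1
  'd': [0/1 + 1/1*0/1, 0/1 + 1/1*1/5) = [0/1, 1/5)
  'e': [0/1 + 1/1*1/5, 0/1 + 1/1*4/5) = [1/5, 4/5)
  'b': [0/1 + 1/1*4/5, 0/1 + 1/1*1/1) = [4/5, 1/1) <- contains code 1197/1250
  emit 'b', narrow to [4/5, 1/1)
Step 2: interval [4/5, 1/1), width = 1/1 - 4/5 = 1/5
  'd': [4/5 + 1/5*0/1, 4/5 + 1/5*1/5) = [4/5, 21/25)
  'e': [4/5 + 1/5*1/5, 4/5 + 1/5*4/5) = [21/25, 24/25) <- contains code 1197/1250
  'b': [4/5 + 1/5*4/5, 4/5 + 1/5*1/1) = [24/25, 1/1)
  emit 'e', narrow to [21/25, 24/25)
Step 3: interval [21/25, 24/25), width = 24/25 - 21/25 = 3/25
  'd': [21/25 + 3/25*0/1, 21/25 + 3/25*1/5) = [21/25, 108/125)
  'e': [21/25 + 3/25*1/5, 21/25 + 3/25*4/5) = [108/125, 117/125)
  'b': [21/25 + 3/25*4/5, 21/25 + 3/25*1/1) = [117/125, 24/25) <- contains code 1197/1250
  emit 'b', narrow to [117/125, 24/25)
Step 4: interval [117/125, 24/25), width = 24/25 - 117/125 = 3/125
  'd': [117/125 + 3/125*0/1, 117/125 + 3/125*1/5) = [117/125, 588/625)
  'e': [117/125 + 3/125*1/5, 117/125 + 3/125*4/5) = [588/625, 597/625)
  'b': [117/125 + 3/125*4/5, 117/125 + 3/125*1/1) = [597/625, 24/25) <- contains code 1197/1250
  emit 'b', narrow to [597/625, 24/25)

Answer: 597/625 24/25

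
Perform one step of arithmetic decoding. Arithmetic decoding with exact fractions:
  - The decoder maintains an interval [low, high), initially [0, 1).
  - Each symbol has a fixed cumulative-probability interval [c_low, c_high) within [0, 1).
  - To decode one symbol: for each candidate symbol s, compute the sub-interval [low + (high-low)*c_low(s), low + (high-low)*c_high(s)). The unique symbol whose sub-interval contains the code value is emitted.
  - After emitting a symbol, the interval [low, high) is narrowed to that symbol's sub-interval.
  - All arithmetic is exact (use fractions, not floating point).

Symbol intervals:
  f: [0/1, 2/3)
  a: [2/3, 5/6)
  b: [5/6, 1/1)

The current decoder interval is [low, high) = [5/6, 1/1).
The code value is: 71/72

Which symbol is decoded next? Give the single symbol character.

Answer: b

Derivation:
Interval width = high − low = 1/1 − 5/6 = 1/6
Scaled code = (code − low) / width = (71/72 − 5/6) / 1/6 = 11/12
  f: [0/1, 2/3) 
  a: [2/3, 5/6) 
  b: [5/6, 1/1) ← scaled code falls here ✓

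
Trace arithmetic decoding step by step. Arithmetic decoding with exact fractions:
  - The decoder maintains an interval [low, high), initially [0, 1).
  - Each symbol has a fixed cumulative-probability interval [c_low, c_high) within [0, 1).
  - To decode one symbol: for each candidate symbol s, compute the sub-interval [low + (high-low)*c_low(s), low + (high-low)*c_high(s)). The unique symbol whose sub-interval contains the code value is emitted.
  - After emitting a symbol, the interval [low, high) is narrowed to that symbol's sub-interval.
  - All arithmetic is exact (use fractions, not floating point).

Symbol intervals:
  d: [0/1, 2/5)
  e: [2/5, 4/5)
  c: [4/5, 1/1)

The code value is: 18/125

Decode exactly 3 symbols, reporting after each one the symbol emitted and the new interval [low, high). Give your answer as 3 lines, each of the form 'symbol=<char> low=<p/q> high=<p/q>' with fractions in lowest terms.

Answer: symbol=d low=0/1 high=2/5
symbol=d low=0/1 high=4/25
symbol=c low=16/125 high=4/25

Derivation:
Step 1: interval [0/1, 1/1), width = 1/1 - 0/1 = 1/1
  'd': [0/1 + 1/1*0/1, 0/1 + 1/1*2/5) = [0/1, 2/5) <- contains code 18/125
  'e': [0/1 + 1/1*2/5, 0/1 + 1/1*4/5) = [2/5, 4/5)
  'c': [0/1 + 1/1*4/5, 0/1 + 1/1*1/1) = [4/5, 1/1)
  emit 'd', narrow to [0/1, 2/5)
Step 2: interval [0/1, 2/5), width = 2/5 - 0/1 = 2/5
  'd': [0/1 + 2/5*0/1, 0/1 + 2/5*2/5) = [0/1, 4/25) <- contains code 18/125
  'e': [0/1 + 2/5*2/5, 0/1 + 2/5*4/5) = [4/25, 8/25)
  'c': [0/1 + 2/5*4/5, 0/1 + 2/5*1/1) = [8/25, 2/5)
  emit 'd', narrow to [0/1, 4/25)
Step 3: interval [0/1, 4/25), width = 4/25 - 0/1 = 4/25
  'd': [0/1 + 4/25*0/1, 0/1 + 4/25*2/5) = [0/1, 8/125)
  'e': [0/1 + 4/25*2/5, 0/1 + 4/25*4/5) = [8/125, 16/125)
  'c': [0/1 + 4/25*4/5, 0/1 + 4/25*1/1) = [16/125, 4/25) <- contains code 18/125
  emit 'c', narrow to [16/125, 4/25)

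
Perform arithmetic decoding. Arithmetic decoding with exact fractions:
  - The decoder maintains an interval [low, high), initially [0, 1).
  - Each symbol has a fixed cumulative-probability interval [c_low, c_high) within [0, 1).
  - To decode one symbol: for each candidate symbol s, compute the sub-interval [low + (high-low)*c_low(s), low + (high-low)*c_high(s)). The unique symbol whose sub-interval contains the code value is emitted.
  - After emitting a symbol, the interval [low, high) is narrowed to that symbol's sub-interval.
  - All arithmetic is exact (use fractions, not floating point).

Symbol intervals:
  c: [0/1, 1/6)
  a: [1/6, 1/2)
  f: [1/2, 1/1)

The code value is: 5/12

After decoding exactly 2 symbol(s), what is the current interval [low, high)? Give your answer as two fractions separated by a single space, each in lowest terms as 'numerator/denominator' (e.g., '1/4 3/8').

Answer: 1/3 1/2

Derivation:
Step 1: interval [0/1, 1/1), width = 1/1 - 0/1 = 1/1
  'c': [0/1 + 1/1*0/1, 0/1 + 1/1*1/6) = [0/1, 1/6)
  'a': [0/1 + 1/1*1/6, 0/1 + 1/1*1/2) = [1/6, 1/2) <- contains code 5/12
  'f': [0/1 + 1/1*1/2, 0/1 + 1/1*1/1) = [1/2, 1/1)
  emit 'a', narrow to [1/6, 1/2)
Step 2: interval [1/6, 1/2), width = 1/2 - 1/6 = 1/3
  'c': [1/6 + 1/3*0/1, 1/6 + 1/3*1/6) = [1/6, 2/9)
  'a': [1/6 + 1/3*1/6, 1/6 + 1/3*1/2) = [2/9, 1/3)
  'f': [1/6 + 1/3*1/2, 1/6 + 1/3*1/1) = [1/3, 1/2) <- contains code 5/12
  emit 'f', narrow to [1/3, 1/2)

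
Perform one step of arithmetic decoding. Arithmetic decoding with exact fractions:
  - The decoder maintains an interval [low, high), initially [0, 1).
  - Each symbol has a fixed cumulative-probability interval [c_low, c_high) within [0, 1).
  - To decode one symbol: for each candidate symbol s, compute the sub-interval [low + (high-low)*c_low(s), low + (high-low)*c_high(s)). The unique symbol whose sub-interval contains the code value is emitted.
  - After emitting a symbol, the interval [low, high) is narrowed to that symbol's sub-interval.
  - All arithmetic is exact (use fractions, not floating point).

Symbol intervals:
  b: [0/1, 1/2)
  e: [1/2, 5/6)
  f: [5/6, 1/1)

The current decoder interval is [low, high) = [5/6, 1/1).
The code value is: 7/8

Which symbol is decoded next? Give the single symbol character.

Answer: b

Derivation:
Interval width = high − low = 1/1 − 5/6 = 1/6
Scaled code = (code − low) / width = (7/8 − 5/6) / 1/6 = 1/4
  b: [0/1, 1/2) ← scaled code falls here ✓
  e: [1/2, 5/6) 
  f: [5/6, 1/1) 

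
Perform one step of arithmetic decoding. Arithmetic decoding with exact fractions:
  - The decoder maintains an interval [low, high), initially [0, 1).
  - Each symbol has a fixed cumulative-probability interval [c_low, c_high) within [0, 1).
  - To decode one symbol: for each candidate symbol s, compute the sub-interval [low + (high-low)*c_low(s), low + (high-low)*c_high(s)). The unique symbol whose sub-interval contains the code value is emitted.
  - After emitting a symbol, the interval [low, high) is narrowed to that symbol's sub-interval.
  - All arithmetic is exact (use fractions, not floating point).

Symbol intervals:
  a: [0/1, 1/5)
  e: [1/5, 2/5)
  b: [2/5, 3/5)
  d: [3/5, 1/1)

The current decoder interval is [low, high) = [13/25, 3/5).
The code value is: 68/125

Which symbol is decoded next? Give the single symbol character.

Answer: e

Derivation:
Interval width = high − low = 3/5 − 13/25 = 2/25
Scaled code = (code − low) / width = (68/125 − 13/25) / 2/25 = 3/10
  a: [0/1, 1/5) 
  e: [1/5, 2/5) ← scaled code falls here ✓
  b: [2/5, 3/5) 
  d: [3/5, 1/1) 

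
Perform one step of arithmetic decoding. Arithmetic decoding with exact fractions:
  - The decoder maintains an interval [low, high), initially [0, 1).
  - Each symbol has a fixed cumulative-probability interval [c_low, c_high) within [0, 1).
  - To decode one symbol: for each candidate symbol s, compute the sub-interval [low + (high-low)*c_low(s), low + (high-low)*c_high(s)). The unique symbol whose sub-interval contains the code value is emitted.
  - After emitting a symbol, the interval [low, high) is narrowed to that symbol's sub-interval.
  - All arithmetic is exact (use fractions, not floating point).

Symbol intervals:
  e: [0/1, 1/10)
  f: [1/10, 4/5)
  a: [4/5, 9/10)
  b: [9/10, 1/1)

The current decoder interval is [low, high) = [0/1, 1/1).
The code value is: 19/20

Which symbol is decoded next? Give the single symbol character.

Interval width = high − low = 1/1 − 0/1 = 1/1
Scaled code = (code − low) / width = (19/20 − 0/1) / 1/1 = 19/20
  e: [0/1, 1/10) 
  f: [1/10, 4/5) 
  a: [4/5, 9/10) 
  b: [9/10, 1/1) ← scaled code falls here ✓

Answer: b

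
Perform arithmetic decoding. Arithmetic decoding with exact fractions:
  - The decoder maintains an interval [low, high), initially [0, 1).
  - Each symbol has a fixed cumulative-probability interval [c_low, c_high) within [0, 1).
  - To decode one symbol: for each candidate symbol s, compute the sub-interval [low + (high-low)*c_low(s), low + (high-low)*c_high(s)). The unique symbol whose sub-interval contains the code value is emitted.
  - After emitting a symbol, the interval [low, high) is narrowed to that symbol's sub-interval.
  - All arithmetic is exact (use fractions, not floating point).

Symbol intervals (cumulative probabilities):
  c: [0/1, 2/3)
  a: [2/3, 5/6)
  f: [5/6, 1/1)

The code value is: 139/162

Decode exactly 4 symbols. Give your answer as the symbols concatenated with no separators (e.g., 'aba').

Answer: fccc

Derivation:
Step 1: interval [0/1, 1/1), width = 1/1 - 0/1 = 1/1
  'c': [0/1 + 1/1*0/1, 0/1 + 1/1*2/3) = [0/1, 2/3)
  'a': [0/1 + 1/1*2/3, 0/1 + 1/1*5/6) = [2/3, 5/6)
  'f': [0/1 + 1/1*5/6, 0/1 + 1/1*1/1) = [5/6, 1/1) <- contains code 139/162
  emit 'f', narrow to [5/6, 1/1)
Step 2: interval [5/6, 1/1), width = 1/1 - 5/6 = 1/6
  'c': [5/6 + 1/6*0/1, 5/6 + 1/6*2/3) = [5/6, 17/18) <- contains code 139/162
  'a': [5/6 + 1/6*2/3, 5/6 + 1/6*5/6) = [17/18, 35/36)
  'f': [5/6 + 1/6*5/6, 5/6 + 1/6*1/1) = [35/36, 1/1)
  emit 'c', narrow to [5/6, 17/18)
Step 3: interval [5/6, 17/18), width = 17/18 - 5/6 = 1/9
  'c': [5/6 + 1/9*0/1, 5/6 + 1/9*2/3) = [5/6, 49/54) <- contains code 139/162
  'a': [5/6 + 1/9*2/3, 5/6 + 1/9*5/6) = [49/54, 25/27)
  'f': [5/6 + 1/9*5/6, 5/6 + 1/9*1/1) = [25/27, 17/18)
  emit 'c', narrow to [5/6, 49/54)
Step 4: interval [5/6, 49/54), width = 49/54 - 5/6 = 2/27
  'c': [5/6 + 2/27*0/1, 5/6 + 2/27*2/3) = [5/6, 143/162) <- contains code 139/162
  'a': [5/6 + 2/27*2/3, 5/6 + 2/27*5/6) = [143/162, 145/162)
  'f': [5/6 + 2/27*5/6, 5/6 + 2/27*1/1) = [145/162, 49/54)
  emit 'c', narrow to [5/6, 143/162)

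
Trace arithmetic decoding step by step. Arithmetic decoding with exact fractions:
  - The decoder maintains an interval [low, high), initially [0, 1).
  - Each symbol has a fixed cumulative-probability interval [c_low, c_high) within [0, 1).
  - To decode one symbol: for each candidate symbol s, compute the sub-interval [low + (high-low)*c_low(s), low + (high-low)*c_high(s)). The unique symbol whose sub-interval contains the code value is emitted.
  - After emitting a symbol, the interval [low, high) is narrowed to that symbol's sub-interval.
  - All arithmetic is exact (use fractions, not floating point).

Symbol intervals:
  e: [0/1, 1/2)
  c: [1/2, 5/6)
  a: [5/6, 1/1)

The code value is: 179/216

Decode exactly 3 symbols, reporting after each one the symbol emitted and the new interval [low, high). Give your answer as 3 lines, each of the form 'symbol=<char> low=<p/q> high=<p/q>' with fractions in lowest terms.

Answer: symbol=c low=1/2 high=5/6
symbol=a low=7/9 high=5/6
symbol=a low=89/108 high=5/6

Derivation:
Step 1: interval [0/1, 1/1), width = 1/1 - 0/1 = 1/1
  'e': [0/1 + 1/1*0/1, 0/1 + 1/1*1/2) = [0/1, 1/2)
  'c': [0/1 + 1/1*1/2, 0/1 + 1/1*5/6) = [1/2, 5/6) <- contains code 179/216
  'a': [0/1 + 1/1*5/6, 0/1 + 1/1*1/1) = [5/6, 1/1)
  emit 'c', narrow to [1/2, 5/6)
Step 2: interval [1/2, 5/6), width = 5/6 - 1/2 = 1/3
  'e': [1/2 + 1/3*0/1, 1/2 + 1/3*1/2) = [1/2, 2/3)
  'c': [1/2 + 1/3*1/2, 1/2 + 1/3*5/6) = [2/3, 7/9)
  'a': [1/2 + 1/3*5/6, 1/2 + 1/3*1/1) = [7/9, 5/6) <- contains code 179/216
  emit 'a', narrow to [7/9, 5/6)
Step 3: interval [7/9, 5/6), width = 5/6 - 7/9 = 1/18
  'e': [7/9 + 1/18*0/1, 7/9 + 1/18*1/2) = [7/9, 29/36)
  'c': [7/9 + 1/18*1/2, 7/9 + 1/18*5/6) = [29/36, 89/108)
  'a': [7/9 + 1/18*5/6, 7/9 + 1/18*1/1) = [89/108, 5/6) <- contains code 179/216
  emit 'a', narrow to [89/108, 5/6)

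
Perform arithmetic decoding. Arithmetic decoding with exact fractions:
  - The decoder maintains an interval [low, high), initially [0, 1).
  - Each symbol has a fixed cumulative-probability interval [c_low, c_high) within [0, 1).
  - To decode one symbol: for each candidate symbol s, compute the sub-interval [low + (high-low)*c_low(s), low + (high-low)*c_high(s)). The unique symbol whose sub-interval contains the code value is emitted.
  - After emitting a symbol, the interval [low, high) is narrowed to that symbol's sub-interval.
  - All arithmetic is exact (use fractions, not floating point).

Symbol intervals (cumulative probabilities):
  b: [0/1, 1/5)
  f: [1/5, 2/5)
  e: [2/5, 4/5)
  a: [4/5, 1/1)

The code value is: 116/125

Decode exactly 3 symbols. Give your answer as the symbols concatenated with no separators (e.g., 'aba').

Answer: aee

Derivation:
Step 1: interval [0/1, 1/1), width = 1/1 - 0/1 = 1/1
  'b': [0/1 + 1/1*0/1, 0/1 + 1/1*1/5) = [0/1, 1/5)
  'f': [0/1 + 1/1*1/5, 0/1 + 1/1*2/5) = [1/5, 2/5)
  'e': [0/1 + 1/1*2/5, 0/1 + 1/1*4/5) = [2/5, 4/5)
  'a': [0/1 + 1/1*4/5, 0/1 + 1/1*1/1) = [4/5, 1/1) <- contains code 116/125
  emit 'a', narrow to [4/5, 1/1)
Step 2: interval [4/5, 1/1), width = 1/1 - 4/5 = 1/5
  'b': [4/5 + 1/5*0/1, 4/5 + 1/5*1/5) = [4/5, 21/25)
  'f': [4/5 + 1/5*1/5, 4/5 + 1/5*2/5) = [21/25, 22/25)
  'e': [4/5 + 1/5*2/5, 4/5 + 1/5*4/5) = [22/25, 24/25) <- contains code 116/125
  'a': [4/5 + 1/5*4/5, 4/5 + 1/5*1/1) = [24/25, 1/1)
  emit 'e', narrow to [22/25, 24/25)
Step 3: interval [22/25, 24/25), width = 24/25 - 22/25 = 2/25
  'b': [22/25 + 2/25*0/1, 22/25 + 2/25*1/5) = [22/25, 112/125)
  'f': [22/25 + 2/25*1/5, 22/25 + 2/25*2/5) = [112/125, 114/125)
  'e': [22/25 + 2/25*2/5, 22/25 + 2/25*4/5) = [114/125, 118/125) <- contains code 116/125
  'a': [22/25 + 2/25*4/5, 22/25 + 2/25*1/1) = [118/125, 24/25)
  emit 'e', narrow to [114/125, 118/125)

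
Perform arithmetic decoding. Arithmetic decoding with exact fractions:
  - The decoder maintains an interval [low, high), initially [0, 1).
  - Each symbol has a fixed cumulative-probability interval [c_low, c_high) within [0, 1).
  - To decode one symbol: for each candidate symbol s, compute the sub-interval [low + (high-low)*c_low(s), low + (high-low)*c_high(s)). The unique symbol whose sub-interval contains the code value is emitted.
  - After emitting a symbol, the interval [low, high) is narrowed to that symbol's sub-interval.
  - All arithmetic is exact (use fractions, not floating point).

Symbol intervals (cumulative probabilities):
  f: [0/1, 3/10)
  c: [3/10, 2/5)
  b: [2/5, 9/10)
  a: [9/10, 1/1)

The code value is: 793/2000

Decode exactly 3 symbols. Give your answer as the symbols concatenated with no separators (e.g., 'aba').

Step 1: interval [0/1, 1/1), width = 1/1 - 0/1 = 1/1
  'f': [0/1 + 1/1*0/1, 0/1 + 1/1*3/10) = [0/1, 3/10)
  'c': [0/1 + 1/1*3/10, 0/1 + 1/1*2/5) = [3/10, 2/5) <- contains code 793/2000
  'b': [0/1 + 1/1*2/5, 0/1 + 1/1*9/10) = [2/5, 9/10)
  'a': [0/1 + 1/1*9/10, 0/1 + 1/1*1/1) = [9/10, 1/1)
  emit 'c', narrow to [3/10, 2/5)
Step 2: interval [3/10, 2/5), width = 2/5 - 3/10 = 1/10
  'f': [3/10 + 1/10*0/1, 3/10 + 1/10*3/10) = [3/10, 33/100)
  'c': [3/10 + 1/10*3/10, 3/10 + 1/10*2/5) = [33/100, 17/50)
  'b': [3/10 + 1/10*2/5, 3/10 + 1/10*9/10) = [17/50, 39/100)
  'a': [3/10 + 1/10*9/10, 3/10 + 1/10*1/1) = [39/100, 2/5) <- contains code 793/2000
  emit 'a', narrow to [39/100, 2/5)
Step 3: interval [39/100, 2/5), width = 2/5 - 39/100 = 1/100
  'f': [39/100 + 1/100*0/1, 39/100 + 1/100*3/10) = [39/100, 393/1000)
  'c': [39/100 + 1/100*3/10, 39/100 + 1/100*2/5) = [393/1000, 197/500)
  'b': [39/100 + 1/100*2/5, 39/100 + 1/100*9/10) = [197/500, 399/1000) <- contains code 793/2000
  'a': [39/100 + 1/100*9/10, 39/100 + 1/100*1/1) = [399/1000, 2/5)
  emit 'b', narrow to [197/500, 399/1000)

Answer: cab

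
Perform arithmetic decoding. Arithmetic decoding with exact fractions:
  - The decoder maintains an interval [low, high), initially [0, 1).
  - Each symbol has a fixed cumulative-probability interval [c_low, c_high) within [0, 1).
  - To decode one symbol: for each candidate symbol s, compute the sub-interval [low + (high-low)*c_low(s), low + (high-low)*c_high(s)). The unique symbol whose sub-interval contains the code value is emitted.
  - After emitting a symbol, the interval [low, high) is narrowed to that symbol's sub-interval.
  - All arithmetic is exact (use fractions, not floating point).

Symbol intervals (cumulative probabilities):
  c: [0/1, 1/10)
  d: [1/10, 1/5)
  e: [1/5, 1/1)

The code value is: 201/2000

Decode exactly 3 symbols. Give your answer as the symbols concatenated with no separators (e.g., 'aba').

Answer: dcc

Derivation:
Step 1: interval [0/1, 1/1), width = 1/1 - 0/1 = 1/1
  'c': [0/1 + 1/1*0/1, 0/1 + 1/1*1/10) = [0/1, 1/10)
  'd': [0/1 + 1/1*1/10, 0/1 + 1/1*1/5) = [1/10, 1/5) <- contains code 201/2000
  'e': [0/1 + 1/1*1/5, 0/1 + 1/1*1/1) = [1/5, 1/1)
  emit 'd', narrow to [1/10, 1/5)
Step 2: interval [1/10, 1/5), width = 1/5 - 1/10 = 1/10
  'c': [1/10 + 1/10*0/1, 1/10 + 1/10*1/10) = [1/10, 11/100) <- contains code 201/2000
  'd': [1/10 + 1/10*1/10, 1/10 + 1/10*1/5) = [11/100, 3/25)
  'e': [1/10 + 1/10*1/5, 1/10 + 1/10*1/1) = [3/25, 1/5)
  emit 'c', narrow to [1/10, 11/100)
Step 3: interval [1/10, 11/100), width = 11/100 - 1/10 = 1/100
  'c': [1/10 + 1/100*0/1, 1/10 + 1/100*1/10) = [1/10, 101/1000) <- contains code 201/2000
  'd': [1/10 + 1/100*1/10, 1/10 + 1/100*1/5) = [101/1000, 51/500)
  'e': [1/10 + 1/100*1/5, 1/10 + 1/100*1/1) = [51/500, 11/100)
  emit 'c', narrow to [1/10, 101/1000)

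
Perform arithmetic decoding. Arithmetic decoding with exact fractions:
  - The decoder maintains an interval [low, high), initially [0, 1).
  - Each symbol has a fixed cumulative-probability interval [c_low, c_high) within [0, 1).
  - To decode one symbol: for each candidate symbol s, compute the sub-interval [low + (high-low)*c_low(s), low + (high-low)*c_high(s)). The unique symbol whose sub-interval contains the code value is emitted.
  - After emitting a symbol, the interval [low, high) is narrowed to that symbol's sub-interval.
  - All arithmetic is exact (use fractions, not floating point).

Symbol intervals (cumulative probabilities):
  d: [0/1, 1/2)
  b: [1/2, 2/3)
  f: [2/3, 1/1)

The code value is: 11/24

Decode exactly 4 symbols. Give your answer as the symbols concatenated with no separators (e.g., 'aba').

Answer: dffd

Derivation:
Step 1: interval [0/1, 1/1), width = 1/1 - 0/1 = 1/1
  'd': [0/1 + 1/1*0/1, 0/1 + 1/1*1/2) = [0/1, 1/2) <- contains code 11/24
  'b': [0/1 + 1/1*1/2, 0/1 + 1/1*2/3) = [1/2, 2/3)
  'f': [0/1 + 1/1*2/3, 0/1 + 1/1*1/1) = [2/3, 1/1)
  emit 'd', narrow to [0/1, 1/2)
Step 2: interval [0/1, 1/2), width = 1/2 - 0/1 = 1/2
  'd': [0/1 + 1/2*0/1, 0/1 + 1/2*1/2) = [0/1, 1/4)
  'b': [0/1 + 1/2*1/2, 0/1 + 1/2*2/3) = [1/4, 1/3)
  'f': [0/1 + 1/2*2/3, 0/1 + 1/2*1/1) = [1/3, 1/2) <- contains code 11/24
  emit 'f', narrow to [1/3, 1/2)
Step 3: interval [1/3, 1/2), width = 1/2 - 1/3 = 1/6
  'd': [1/3 + 1/6*0/1, 1/3 + 1/6*1/2) = [1/3, 5/12)
  'b': [1/3 + 1/6*1/2, 1/3 + 1/6*2/3) = [5/12, 4/9)
  'f': [1/3 + 1/6*2/3, 1/3 + 1/6*1/1) = [4/9, 1/2) <- contains code 11/24
  emit 'f', narrow to [4/9, 1/2)
Step 4: interval [4/9, 1/2), width = 1/2 - 4/9 = 1/18
  'd': [4/9 + 1/18*0/1, 4/9 + 1/18*1/2) = [4/9, 17/36) <- contains code 11/24
  'b': [4/9 + 1/18*1/2, 4/9 + 1/18*2/3) = [17/36, 13/27)
  'f': [4/9 + 1/18*2/3, 4/9 + 1/18*1/1) = [13/27, 1/2)
  emit 'd', narrow to [4/9, 17/36)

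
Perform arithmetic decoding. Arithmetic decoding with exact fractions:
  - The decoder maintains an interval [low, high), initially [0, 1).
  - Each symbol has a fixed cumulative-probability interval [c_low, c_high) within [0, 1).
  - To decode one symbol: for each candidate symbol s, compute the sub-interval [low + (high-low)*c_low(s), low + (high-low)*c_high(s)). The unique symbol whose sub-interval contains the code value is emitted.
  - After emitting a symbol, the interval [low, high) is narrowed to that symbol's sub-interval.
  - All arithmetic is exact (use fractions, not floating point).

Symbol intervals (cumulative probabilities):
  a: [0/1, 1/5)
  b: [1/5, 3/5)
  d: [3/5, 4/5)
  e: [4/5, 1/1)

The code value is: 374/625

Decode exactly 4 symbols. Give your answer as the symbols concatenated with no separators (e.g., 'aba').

Step 1: interval [0/1, 1/1), width = 1/1 - 0/1 = 1/1
  'a': [0/1 + 1/1*0/1, 0/1 + 1/1*1/5) = [0/1, 1/5)
  'b': [0/1 + 1/1*1/5, 0/1 + 1/1*3/5) = [1/5, 3/5) <- contains code 374/625
  'd': [0/1 + 1/1*3/5, 0/1 + 1/1*4/5) = [3/5, 4/5)
  'e': [0/1 + 1/1*4/5, 0/1 + 1/1*1/1) = [4/5, 1/1)
  emit 'b', narrow to [1/5, 3/5)
Step 2: interval [1/5, 3/5), width = 3/5 - 1/5 = 2/5
  'a': [1/5 + 2/5*0/1, 1/5 + 2/5*1/5) = [1/5, 7/25)
  'b': [1/5 + 2/5*1/5, 1/5 + 2/5*3/5) = [7/25, 11/25)
  'd': [1/5 + 2/5*3/5, 1/5 + 2/5*4/5) = [11/25, 13/25)
  'e': [1/5 + 2/5*4/5, 1/5 + 2/5*1/1) = [13/25, 3/5) <- contains code 374/625
  emit 'e', narrow to [13/25, 3/5)
Step 3: interval [13/25, 3/5), width = 3/5 - 13/25 = 2/25
  'a': [13/25 + 2/25*0/1, 13/25 + 2/25*1/5) = [13/25, 67/125)
  'b': [13/25 + 2/25*1/5, 13/25 + 2/25*3/5) = [67/125, 71/125)
  'd': [13/25 + 2/25*3/5, 13/25 + 2/25*4/5) = [71/125, 73/125)
  'e': [13/25 + 2/25*4/5, 13/25 + 2/25*1/1) = [73/125, 3/5) <- contains code 374/625
  emit 'e', narrow to [73/125, 3/5)
Step 4: interval [73/125, 3/5), width = 3/5 - 73/125 = 2/125
  'a': [73/125 + 2/125*0/1, 73/125 + 2/125*1/5) = [73/125, 367/625)
  'b': [73/125 + 2/125*1/5, 73/125 + 2/125*3/5) = [367/625, 371/625)
  'd': [73/125 + 2/125*3/5, 73/125 + 2/125*4/5) = [371/625, 373/625)
  'e': [73/125 + 2/125*4/5, 73/125 + 2/125*1/1) = [373/625, 3/5) <- contains code 374/625
  emit 'e', narrow to [373/625, 3/5)

Answer: beee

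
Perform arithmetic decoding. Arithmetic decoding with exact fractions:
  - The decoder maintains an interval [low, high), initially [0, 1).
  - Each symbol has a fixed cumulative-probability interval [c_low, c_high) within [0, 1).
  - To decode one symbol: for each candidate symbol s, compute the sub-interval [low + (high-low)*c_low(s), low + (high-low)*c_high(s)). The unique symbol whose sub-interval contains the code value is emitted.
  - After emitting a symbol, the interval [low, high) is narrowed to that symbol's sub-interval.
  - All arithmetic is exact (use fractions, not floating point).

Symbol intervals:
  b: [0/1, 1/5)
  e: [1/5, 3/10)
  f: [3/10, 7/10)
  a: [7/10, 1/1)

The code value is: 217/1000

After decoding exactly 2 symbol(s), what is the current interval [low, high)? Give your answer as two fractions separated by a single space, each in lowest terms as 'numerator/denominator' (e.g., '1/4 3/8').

Step 1: interval [0/1, 1/1), width = 1/1 - 0/1 = 1/1
  'b': [0/1 + 1/1*0/1, 0/1 + 1/1*1/5) = [0/1, 1/5)
  'e': [0/1 + 1/1*1/5, 0/1 + 1/1*3/10) = [1/5, 3/10) <- contains code 217/1000
  'f': [0/1 + 1/1*3/10, 0/1 + 1/1*7/10) = [3/10, 7/10)
  'a': [0/1 + 1/1*7/10, 0/1 + 1/1*1/1) = [7/10, 1/1)
  emit 'e', narrow to [1/5, 3/10)
Step 2: interval [1/5, 3/10), width = 3/10 - 1/5 = 1/10
  'b': [1/5 + 1/10*0/1, 1/5 + 1/10*1/5) = [1/5, 11/50) <- contains code 217/1000
  'e': [1/5 + 1/10*1/5, 1/5 + 1/10*3/10) = [11/50, 23/100)
  'f': [1/5 + 1/10*3/10, 1/5 + 1/10*7/10) = [23/100, 27/100)
  'a': [1/5 + 1/10*7/10, 1/5 + 1/10*1/1) = [27/100, 3/10)
  emit 'b', narrow to [1/5, 11/50)

Answer: 1/5 11/50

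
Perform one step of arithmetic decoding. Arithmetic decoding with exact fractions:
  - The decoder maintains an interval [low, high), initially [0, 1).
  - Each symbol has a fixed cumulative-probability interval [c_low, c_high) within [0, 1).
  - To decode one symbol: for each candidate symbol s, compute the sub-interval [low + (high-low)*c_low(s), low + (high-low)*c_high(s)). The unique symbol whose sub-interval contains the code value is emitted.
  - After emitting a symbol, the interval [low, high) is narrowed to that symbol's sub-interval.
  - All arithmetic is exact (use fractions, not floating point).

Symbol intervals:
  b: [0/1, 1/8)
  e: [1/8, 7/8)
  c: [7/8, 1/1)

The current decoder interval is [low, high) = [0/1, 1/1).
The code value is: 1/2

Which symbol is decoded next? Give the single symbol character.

Answer: e

Derivation:
Interval width = high − low = 1/1 − 0/1 = 1/1
Scaled code = (code − low) / width = (1/2 − 0/1) / 1/1 = 1/2
  b: [0/1, 1/8) 
  e: [1/8, 7/8) ← scaled code falls here ✓
  c: [7/8, 1/1) 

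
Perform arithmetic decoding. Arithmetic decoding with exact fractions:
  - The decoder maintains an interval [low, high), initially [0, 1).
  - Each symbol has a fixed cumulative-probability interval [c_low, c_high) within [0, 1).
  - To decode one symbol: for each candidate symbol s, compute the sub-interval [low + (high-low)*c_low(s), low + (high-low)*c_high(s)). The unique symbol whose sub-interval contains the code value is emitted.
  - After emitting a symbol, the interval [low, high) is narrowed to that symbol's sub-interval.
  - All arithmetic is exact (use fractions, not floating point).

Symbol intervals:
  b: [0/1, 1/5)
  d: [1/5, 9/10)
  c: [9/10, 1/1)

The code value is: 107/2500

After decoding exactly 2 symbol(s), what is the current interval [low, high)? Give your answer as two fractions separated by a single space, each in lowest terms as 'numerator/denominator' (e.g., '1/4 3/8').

Step 1: interval [0/1, 1/1), width = 1/1 - 0/1 = 1/1
  'b': [0/1 + 1/1*0/1, 0/1 + 1/1*1/5) = [0/1, 1/5) <- contains code 107/2500
  'd': [0/1 + 1/1*1/5, 0/1 + 1/1*9/10) = [1/5, 9/10)
  'c': [0/1 + 1/1*9/10, 0/1 + 1/1*1/1) = [9/10, 1/1)
  emit 'b', narrow to [0/1, 1/5)
Step 2: interval [0/1, 1/5), width = 1/5 - 0/1 = 1/5
  'b': [0/1 + 1/5*0/1, 0/1 + 1/5*1/5) = [0/1, 1/25)
  'd': [0/1 + 1/5*1/5, 0/1 + 1/5*9/10) = [1/25, 9/50) <- contains code 107/2500
  'c': [0/1 + 1/5*9/10, 0/1 + 1/5*1/1) = [9/50, 1/5)
  emit 'd', narrow to [1/25, 9/50)

Answer: 1/25 9/50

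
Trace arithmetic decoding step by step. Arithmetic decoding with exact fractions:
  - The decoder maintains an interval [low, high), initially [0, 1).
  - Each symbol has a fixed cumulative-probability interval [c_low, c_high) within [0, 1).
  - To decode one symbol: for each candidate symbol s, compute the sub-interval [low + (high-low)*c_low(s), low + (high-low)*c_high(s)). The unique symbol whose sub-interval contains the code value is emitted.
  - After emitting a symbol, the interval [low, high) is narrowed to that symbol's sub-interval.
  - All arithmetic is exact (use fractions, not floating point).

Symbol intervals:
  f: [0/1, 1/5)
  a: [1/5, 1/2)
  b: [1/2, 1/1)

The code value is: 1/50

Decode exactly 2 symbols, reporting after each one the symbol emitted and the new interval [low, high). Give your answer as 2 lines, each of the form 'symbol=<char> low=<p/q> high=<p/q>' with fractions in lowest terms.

Step 1: interval [0/1, 1/1), width = 1/1 - 0/1 = 1/1
  'f': [0/1 + 1/1*0/1, 0/1 + 1/1*1/5) = [0/1, 1/5) <- contains code 1/50
  'a': [0/1 + 1/1*1/5, 0/1 + 1/1*1/2) = [1/5, 1/2)
  'b': [0/1 + 1/1*1/2, 0/1 + 1/1*1/1) = [1/2, 1/1)
  emit 'f', narrow to [0/1, 1/5)
Step 2: interval [0/1, 1/5), width = 1/5 - 0/1 = 1/5
  'f': [0/1 + 1/5*0/1, 0/1 + 1/5*1/5) = [0/1, 1/25) <- contains code 1/50
  'a': [0/1 + 1/5*1/5, 0/1 + 1/5*1/2) = [1/25, 1/10)
  'b': [0/1 + 1/5*1/2, 0/1 + 1/5*1/1) = [1/10, 1/5)
  emit 'f', narrow to [0/1, 1/25)

Answer: symbol=f low=0/1 high=1/5
symbol=f low=0/1 high=1/25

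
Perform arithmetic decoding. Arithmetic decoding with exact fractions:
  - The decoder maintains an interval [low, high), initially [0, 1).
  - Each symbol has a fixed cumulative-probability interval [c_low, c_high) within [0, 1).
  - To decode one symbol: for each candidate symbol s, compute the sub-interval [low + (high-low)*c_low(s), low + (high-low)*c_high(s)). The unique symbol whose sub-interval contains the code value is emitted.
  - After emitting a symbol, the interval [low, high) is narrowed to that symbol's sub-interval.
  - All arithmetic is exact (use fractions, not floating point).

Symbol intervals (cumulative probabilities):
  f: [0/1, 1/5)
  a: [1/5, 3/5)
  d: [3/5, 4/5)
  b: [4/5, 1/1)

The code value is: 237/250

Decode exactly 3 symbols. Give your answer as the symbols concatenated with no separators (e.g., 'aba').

Step 1: interval [0/1, 1/1), width = 1/1 - 0/1 = 1/1
  'f': [0/1 + 1/1*0/1, 0/1 + 1/1*1/5) = [0/1, 1/5)
  'a': [0/1 + 1/1*1/5, 0/1 + 1/1*3/5) = [1/5, 3/5)
  'd': [0/1 + 1/1*3/5, 0/1 + 1/1*4/5) = [3/5, 4/5)
  'b': [0/1 + 1/1*4/5, 0/1 + 1/1*1/1) = [4/5, 1/1) <- contains code 237/250
  emit 'b', narrow to [4/5, 1/1)
Step 2: interval [4/5, 1/1), width = 1/1 - 4/5 = 1/5
  'f': [4/5 + 1/5*0/1, 4/5 + 1/5*1/5) = [4/5, 21/25)
  'a': [4/5 + 1/5*1/5, 4/5 + 1/5*3/5) = [21/25, 23/25)
  'd': [4/5 + 1/5*3/5, 4/5 + 1/5*4/5) = [23/25, 24/25) <- contains code 237/250
  'b': [4/5 + 1/5*4/5, 4/5 + 1/5*1/1) = [24/25, 1/1)
  emit 'd', narrow to [23/25, 24/25)
Step 3: interval [23/25, 24/25), width = 24/25 - 23/25 = 1/25
  'f': [23/25 + 1/25*0/1, 23/25 + 1/25*1/5) = [23/25, 116/125)
  'a': [23/25 + 1/25*1/5, 23/25 + 1/25*3/5) = [116/125, 118/125)
  'd': [23/25 + 1/25*3/5, 23/25 + 1/25*4/5) = [118/125, 119/125) <- contains code 237/250
  'b': [23/25 + 1/25*4/5, 23/25 + 1/25*1/1) = [119/125, 24/25)
  emit 'd', narrow to [118/125, 119/125)

Answer: bdd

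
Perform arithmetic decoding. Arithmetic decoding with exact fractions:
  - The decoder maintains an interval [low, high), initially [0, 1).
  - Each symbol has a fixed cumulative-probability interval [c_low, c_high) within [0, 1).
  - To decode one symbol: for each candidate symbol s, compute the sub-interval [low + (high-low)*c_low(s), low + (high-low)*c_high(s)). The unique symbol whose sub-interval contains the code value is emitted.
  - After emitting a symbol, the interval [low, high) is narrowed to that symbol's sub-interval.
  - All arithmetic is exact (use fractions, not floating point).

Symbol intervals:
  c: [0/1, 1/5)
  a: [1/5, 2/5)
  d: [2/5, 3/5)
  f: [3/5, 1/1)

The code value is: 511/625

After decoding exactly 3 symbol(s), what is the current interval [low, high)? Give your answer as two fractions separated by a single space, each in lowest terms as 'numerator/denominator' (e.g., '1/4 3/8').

Step 1: interval [0/1, 1/1), width = 1/1 - 0/1 = 1/1
  'c': [0/1 + 1/1*0/1, 0/1 + 1/1*1/5) = [0/1, 1/5)
  'a': [0/1 + 1/1*1/5, 0/1 + 1/1*2/5) = [1/5, 2/5)
  'd': [0/1 + 1/1*2/5, 0/1 + 1/1*3/5) = [2/5, 3/5)
  'f': [0/1 + 1/1*3/5, 0/1 + 1/1*1/1) = [3/5, 1/1) <- contains code 511/625
  emit 'f', narrow to [3/5, 1/1)
Step 2: interval [3/5, 1/1), width = 1/1 - 3/5 = 2/5
  'c': [3/5 + 2/5*0/1, 3/5 + 2/5*1/5) = [3/5, 17/25)
  'a': [3/5 + 2/5*1/5, 3/5 + 2/5*2/5) = [17/25, 19/25)
  'd': [3/5 + 2/5*2/5, 3/5 + 2/5*3/5) = [19/25, 21/25) <- contains code 511/625
  'f': [3/5 + 2/5*3/5, 3/5 + 2/5*1/1) = [21/25, 1/1)
  emit 'd', narrow to [19/25, 21/25)
Step 3: interval [19/25, 21/25), width = 21/25 - 19/25 = 2/25
  'c': [19/25 + 2/25*0/1, 19/25 + 2/25*1/5) = [19/25, 97/125)
  'a': [19/25 + 2/25*1/5, 19/25 + 2/25*2/5) = [97/125, 99/125)
  'd': [19/25 + 2/25*2/5, 19/25 + 2/25*3/5) = [99/125, 101/125)
  'f': [19/25 + 2/25*3/5, 19/25 + 2/25*1/1) = [101/125, 21/25) <- contains code 511/625
  emit 'f', narrow to [101/125, 21/25)

Answer: 101/125 21/25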